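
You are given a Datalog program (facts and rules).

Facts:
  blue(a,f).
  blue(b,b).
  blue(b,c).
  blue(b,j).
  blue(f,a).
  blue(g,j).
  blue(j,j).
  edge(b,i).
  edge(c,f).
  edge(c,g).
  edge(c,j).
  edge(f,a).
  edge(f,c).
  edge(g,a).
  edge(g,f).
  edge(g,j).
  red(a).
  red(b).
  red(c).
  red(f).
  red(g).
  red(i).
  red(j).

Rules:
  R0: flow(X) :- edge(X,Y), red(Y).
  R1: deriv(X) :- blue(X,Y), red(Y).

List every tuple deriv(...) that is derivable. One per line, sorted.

round 1: derive deriv(a) via R1 from blue(a,f), red(f)
round 1: derive deriv(b) via R1 from blue(b,b), red(b)
round 1: derive deriv(f) via R1 from blue(f,a), red(a)
round 1: derive deriv(g) via R1 from blue(g,j), red(j)
round 1: derive deriv(j) via R1 from blue(j,j), red(j)

deriv(a)
deriv(b)
deriv(f)
deriv(g)
deriv(j)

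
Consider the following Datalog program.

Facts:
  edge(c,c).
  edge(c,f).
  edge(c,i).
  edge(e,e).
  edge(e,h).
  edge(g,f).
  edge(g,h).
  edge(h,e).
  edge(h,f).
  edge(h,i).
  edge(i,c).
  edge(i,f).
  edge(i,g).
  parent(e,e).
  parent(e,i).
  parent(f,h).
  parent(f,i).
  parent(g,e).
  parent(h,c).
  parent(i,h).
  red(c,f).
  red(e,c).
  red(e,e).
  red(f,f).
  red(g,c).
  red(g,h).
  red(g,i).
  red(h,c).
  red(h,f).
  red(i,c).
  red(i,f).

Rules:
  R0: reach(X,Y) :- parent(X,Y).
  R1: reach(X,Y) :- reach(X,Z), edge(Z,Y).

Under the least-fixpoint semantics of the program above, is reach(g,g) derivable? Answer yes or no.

yes

round 1: derive reach(e,e) via R0 from parent(e,e)
round 1: derive reach(e,i) via R0 from parent(e,i)
round 1: derive reach(f,h) via R0 from parent(f,h)
round 1: derive reach(f,i) via R0 from parent(f,i)
round 1: derive reach(g,e) via R0 from parent(g,e)
round 1: derive reach(h,c) via R0 from parent(h,c)
round 1: derive reach(i,h) via R0 from parent(i,h)
round 2: derive reach(e,c) via R1 from reach(e,i), edge(i,c)
round 2: derive reach(e,f) via R1 from reach(e,i), edge(i,f)
round 2: derive reach(e,g) via R1 from reach(e,i), edge(i,g)
round 2: derive reach(e,h) via R1 from reach(e,e), edge(e,h)
round 2: derive reach(f,c) via R1 from reach(f,i), edge(i,c)
round 2: derive reach(f,e) via R1 from reach(f,h), edge(h,e)
round 2: derive reach(f,f) via R1 from reach(f,h), edge(h,f)
round 2: derive reach(f,g) via R1 from reach(f,i), edge(i,g)
round 2: derive reach(g,h) via R1 from reach(g,e), edge(e,h)
round 2: derive reach(h,f) via R1 from reach(h,c), edge(c,f)
round 2: derive reach(h,i) via R1 from reach(h,c), edge(c,i)
round 2: derive reach(i,e) via R1 from reach(i,h), edge(h,e)
round 2: derive reach(i,f) via R1 from reach(i,h), edge(h,f)
round 2: derive reach(i,i) via R1 from reach(i,h), edge(h,i)
round 3: derive reach(g,f) via R1 from reach(g,h), edge(h,f)
round 3: derive reach(g,i) via R1 from reach(g,h), edge(h,i)
round 3: derive reach(h,g) via R1 from reach(h,i), edge(i,g)
round 3: derive reach(i,c) via R1 from reach(i,i), edge(i,c)
round 3: derive reach(i,g) via R1 from reach(i,i), edge(i,g)
round 4: derive reach(g,c) via R1 from reach(g,i), edge(i,c)
round 4: derive reach(g,g) via R1 from reach(g,i), edge(i,g)
round 4: derive reach(h,h) via R1 from reach(h,g), edge(g,h)
round 5: derive reach(h,e) via R1 from reach(h,h), edge(h,e)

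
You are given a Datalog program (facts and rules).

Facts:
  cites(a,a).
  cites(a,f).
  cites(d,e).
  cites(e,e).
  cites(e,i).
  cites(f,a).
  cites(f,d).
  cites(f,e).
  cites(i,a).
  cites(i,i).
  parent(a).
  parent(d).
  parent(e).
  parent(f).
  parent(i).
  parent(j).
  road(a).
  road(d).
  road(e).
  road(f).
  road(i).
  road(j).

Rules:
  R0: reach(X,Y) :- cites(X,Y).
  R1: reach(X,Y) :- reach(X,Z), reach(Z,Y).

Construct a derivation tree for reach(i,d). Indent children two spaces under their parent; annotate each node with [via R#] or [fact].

round 1: derive reach(a,a) via R0 from cites(a,a)
round 1: derive reach(a,f) via R0 from cites(a,f)
round 1: derive reach(d,e) via R0 from cites(d,e)
round 1: derive reach(e,e) via R0 from cites(e,e)
round 1: derive reach(e,i) via R0 from cites(e,i)
round 1: derive reach(f,a) via R0 from cites(f,a)
round 1: derive reach(f,d) via R0 from cites(f,d)
round 1: derive reach(f,e) via R0 from cites(f,e)
round 1: derive reach(i,a) via R0 from cites(i,a)
round 1: derive reach(i,i) via R0 from cites(i,i)
round 2: derive reach(a,d) via R1 from reach(a,f), reach(f,d)
round 2: derive reach(a,e) via R1 from reach(a,f), reach(f,e)
round 2: derive reach(d,i) via R1 from reach(d,e), reach(e,i)
round 2: derive reach(e,a) via R1 from reach(e,i), reach(i,a)
round 2: derive reach(f,f) via R1 from reach(f,a), reach(a,f)
round 2: derive reach(f,i) via R1 from reach(f,e), reach(e,i)
round 2: derive reach(i,f) via R1 from reach(i,a), reach(a,f)
round 3: derive reach(a,i) via R1 from reach(a,d), reach(d,i)
round 3: derive reach(d,a) via R1 from reach(d,e), reach(e,a)
round 3: derive reach(d,f) via R1 from reach(d,i), reach(i,f)
round 3: derive reach(e,d) via R1 from reach(e,a), reach(a,d)
round 3: derive reach(e,f) via R1 from reach(e,a), reach(a,f)
round 3: derive reach(i,d) via R1 from reach(i,a), reach(a,d)
round 3: derive reach(i,e) via R1 from reach(i,a), reach(a,e)
round 4: derive reach(d,d) via R1 from reach(d,a), reach(a,d)

reach(i,d)  [via R1]
  reach(i,a)  [via R0]
    cites(i,a)  [fact]
  reach(a,d)  [via R1]
    reach(a,f)  [via R0]
      cites(a,f)  [fact]
    reach(f,d)  [via R0]
      cites(f,d)  [fact]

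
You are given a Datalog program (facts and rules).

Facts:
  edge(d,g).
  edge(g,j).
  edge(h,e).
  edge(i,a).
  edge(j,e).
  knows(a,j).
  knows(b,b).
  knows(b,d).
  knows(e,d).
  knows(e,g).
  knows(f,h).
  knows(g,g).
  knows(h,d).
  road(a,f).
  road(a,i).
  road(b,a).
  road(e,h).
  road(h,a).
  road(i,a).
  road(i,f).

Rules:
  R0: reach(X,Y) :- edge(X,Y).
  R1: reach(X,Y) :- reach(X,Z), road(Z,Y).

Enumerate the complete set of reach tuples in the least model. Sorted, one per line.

reach(d,g)
reach(g,j)
reach(h,a)
reach(h,e)
reach(h,f)
reach(h,h)
reach(h,i)
reach(i,a)
reach(i,f)
reach(i,i)
reach(j,a)
reach(j,e)
reach(j,f)
reach(j,h)
reach(j,i)

round 1: derive reach(d,g) via R0 from edge(d,g)
round 1: derive reach(g,j) via R0 from edge(g,j)
round 1: derive reach(h,e) via R0 from edge(h,e)
round 1: derive reach(i,a) via R0 from edge(i,a)
round 1: derive reach(j,e) via R0 from edge(j,e)
round 2: derive reach(h,h) via R1 from reach(h,e), road(e,h)
round 2: derive reach(i,f) via R1 from reach(i,a), road(a,f)
round 2: derive reach(i,i) via R1 from reach(i,a), road(a,i)
round 2: derive reach(j,h) via R1 from reach(j,e), road(e,h)
round 3: derive reach(h,a) via R1 from reach(h,h), road(h,a)
round 3: derive reach(j,a) via R1 from reach(j,h), road(h,a)
round 4: derive reach(h,f) via R1 from reach(h,a), road(a,f)
round 4: derive reach(h,i) via R1 from reach(h,a), road(a,i)
round 4: derive reach(j,f) via R1 from reach(j,a), road(a,f)
round 4: derive reach(j,i) via R1 from reach(j,a), road(a,i)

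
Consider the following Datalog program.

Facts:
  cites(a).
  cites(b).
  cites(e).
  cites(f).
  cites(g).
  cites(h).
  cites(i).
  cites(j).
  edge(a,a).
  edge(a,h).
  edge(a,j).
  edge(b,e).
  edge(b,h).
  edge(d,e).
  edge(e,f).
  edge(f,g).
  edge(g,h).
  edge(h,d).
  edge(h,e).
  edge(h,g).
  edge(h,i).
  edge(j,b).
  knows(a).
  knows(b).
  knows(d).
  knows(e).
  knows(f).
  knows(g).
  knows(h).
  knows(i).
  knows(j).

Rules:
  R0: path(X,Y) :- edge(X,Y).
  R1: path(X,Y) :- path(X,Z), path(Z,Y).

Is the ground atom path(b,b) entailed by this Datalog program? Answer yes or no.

no

round 1: derive path(a,a) via R0 from edge(a,a)
round 1: derive path(a,h) via R0 from edge(a,h)
round 1: derive path(a,j) via R0 from edge(a,j)
round 1: derive path(b,e) via R0 from edge(b,e)
round 1: derive path(b,h) via R0 from edge(b,h)
round 1: derive path(d,e) via R0 from edge(d,e)
round 1: derive path(e,f) via R0 from edge(e,f)
round 1: derive path(f,g) via R0 from edge(f,g)
round 1: derive path(g,h) via R0 from edge(g,h)
round 1: derive path(h,d) via R0 from edge(h,d)
round 1: derive path(h,e) via R0 from edge(h,e)
round 1: derive path(h,g) via R0 from edge(h,g)
round 1: derive path(h,i) via R0 from edge(h,i)
round 1: derive path(j,b) via R0 from edge(j,b)
round 2: derive path(a,b) via R1 from path(a,j), path(j,b)
round 2: derive path(a,d) via R1 from path(a,h), path(h,d)
round 2: derive path(a,e) via R1 from path(a,h), path(h,e)
round 2: derive path(a,g) via R1 from path(a,h), path(h,g)
round 2: derive path(a,i) via R1 from path(a,h), path(h,i)
round 2: derive path(b,d) via R1 from path(b,h), path(h,d)
round 2: derive path(b,f) via R1 from path(b,e), path(e,f)
round 2: derive path(b,g) via R1 from path(b,h), path(h,g)
round 2: derive path(b,i) via R1 from path(b,h), path(h,i)
round 2: derive path(d,f) via R1 from path(d,e), path(e,f)
round 2: derive path(e,g) via R1 from path(e,f), path(f,g)
round 2: derive path(f,h) via R1 from path(f,g), path(g,h)
round 2: derive path(g,d) via R1 from path(g,h), path(h,d)
round 2: derive path(g,e) via R1 from path(g,h), path(h,e)
round 2: derive path(g,g) via R1 from path(g,h), path(h,g)
round 2: derive path(g,i) via R1 from path(g,h), path(h,i)
round 2: derive path(h,f) via R1 from path(h,e), path(e,f)
round 2: derive path(h,h) via R1 from path(h,g), path(g,h)
round 2: derive path(j,e) via R1 from path(j,b), path(b,e)
round 2: derive path(j,h) via R1 from path(j,b), path(b,h)
round 3: derive path(a,f) via R1 from path(a,b), path(b,f)
round 3: derive path(d,g) via R1 from path(d,e), path(e,g)
round 3: derive path(d,h) via R1 from path(d,f), path(f,h)
round 3: derive path(e,d) via R1 from path(e,g), path(g,d)
round 3: derive path(e,e) via R1 from path(e,g), path(g,e)
round 3: derive path(e,h) via R1 from path(e,f), path(f,h)
round 3: derive path(e,i) via R1 from path(e,g), path(g,i)
round 3: derive path(f,d) via R1 from path(f,g), path(g,d)
round 3: derive path(f,e) via R1 from path(f,g), path(g,e)
round 3: derive path(f,f) via R1 from path(f,h), path(h,f)
round 3: derive path(f,i) via R1 from path(f,g), path(g,i)
round 3: derive path(g,f) via R1 from path(g,d), path(d,f)
round 3: derive path(j,d) via R1 from path(j,b), path(b,d)
round 3: derive path(j,f) via R1 from path(j,b), path(b,f)
round 3: derive path(j,g) via R1 from path(j,b), path(b,g)
round 3: derive path(j,i) via R1 from path(j,b), path(b,i)
round 4: derive path(d,d) via R1 from path(d,e), path(e,d)
round 4: derive path(d,i) via R1 from path(d,e), path(e,i)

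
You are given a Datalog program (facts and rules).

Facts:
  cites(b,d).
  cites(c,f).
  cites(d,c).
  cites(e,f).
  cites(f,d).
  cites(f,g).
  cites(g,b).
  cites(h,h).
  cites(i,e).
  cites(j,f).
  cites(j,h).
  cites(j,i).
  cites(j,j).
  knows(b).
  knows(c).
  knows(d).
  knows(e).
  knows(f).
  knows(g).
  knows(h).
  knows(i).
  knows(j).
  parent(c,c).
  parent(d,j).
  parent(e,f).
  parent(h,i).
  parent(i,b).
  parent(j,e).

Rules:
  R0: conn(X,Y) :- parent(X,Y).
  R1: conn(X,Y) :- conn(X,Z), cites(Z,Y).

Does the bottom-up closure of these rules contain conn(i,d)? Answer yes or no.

round 1: derive conn(c,c) via R0 from parent(c,c)
round 1: derive conn(d,j) via R0 from parent(d,j)
round 1: derive conn(e,f) via R0 from parent(e,f)
round 1: derive conn(h,i) via R0 from parent(h,i)
round 1: derive conn(i,b) via R0 from parent(i,b)
round 1: derive conn(j,e) via R0 from parent(j,e)
round 2: derive conn(c,f) via R1 from conn(c,c), cites(c,f)
round 2: derive conn(d,f) via R1 from conn(d,j), cites(j,f)
round 2: derive conn(d,h) via R1 from conn(d,j), cites(j,h)
round 2: derive conn(d,i) via R1 from conn(d,j), cites(j,i)
round 2: derive conn(e,d) via R1 from conn(e,f), cites(f,d)
round 2: derive conn(e,g) via R1 from conn(e,f), cites(f,g)
round 2: derive conn(h,e) via R1 from conn(h,i), cites(i,e)
round 2: derive conn(i,d) via R1 from conn(i,b), cites(b,d)
round 2: derive conn(j,f) via R1 from conn(j,e), cites(e,f)
round 3: derive conn(c,d) via R1 from conn(c,f), cites(f,d)
round 3: derive conn(c,g) via R1 from conn(c,f), cites(f,g)
round 3: derive conn(d,d) via R1 from conn(d,f), cites(f,d)
round 3: derive conn(d,e) via R1 from conn(d,i), cites(i,e)
round 3: derive conn(d,g) via R1 from conn(d,f), cites(f,g)
round 3: derive conn(e,b) via R1 from conn(e,g), cites(g,b)
round 3: derive conn(e,c) via R1 from conn(e,d), cites(d,c)
round 3: derive conn(h,f) via R1 from conn(h,e), cites(e,f)
round 3: derive conn(i,c) via R1 from conn(i,d), cites(d,c)
round 3: derive conn(j,d) via R1 from conn(j,f), cites(f,d)
round 3: derive conn(j,g) via R1 from conn(j,f), cites(f,g)
round 4: derive conn(c,b) via R1 from conn(c,g), cites(g,b)
round 4: derive conn(d,b) via R1 from conn(d,g), cites(g,b)
round 4: derive conn(d,c) via R1 from conn(d,d), cites(d,c)
round 4: derive conn(h,d) via R1 from conn(h,f), cites(f,d)
round 4: derive conn(h,g) via R1 from conn(h,f), cites(f,g)
round 4: derive conn(i,f) via R1 from conn(i,c), cites(c,f)
round 4: derive conn(j,b) via R1 from conn(j,g), cites(g,b)
round 4: derive conn(j,c) via R1 from conn(j,d), cites(d,c)
round 5: derive conn(h,b) via R1 from conn(h,g), cites(g,b)
round 5: derive conn(h,c) via R1 from conn(h,d), cites(d,c)
round 5: derive conn(i,g) via R1 from conn(i,f), cites(f,g)

yes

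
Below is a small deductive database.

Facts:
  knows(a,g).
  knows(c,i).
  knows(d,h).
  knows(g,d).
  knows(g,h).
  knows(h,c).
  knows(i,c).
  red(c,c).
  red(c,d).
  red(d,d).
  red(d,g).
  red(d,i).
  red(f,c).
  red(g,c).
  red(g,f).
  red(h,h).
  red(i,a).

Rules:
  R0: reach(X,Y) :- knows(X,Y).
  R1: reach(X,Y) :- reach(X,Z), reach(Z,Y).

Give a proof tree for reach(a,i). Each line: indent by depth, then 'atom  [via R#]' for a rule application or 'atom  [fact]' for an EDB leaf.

reach(a,i)  [via R1]
  reach(a,h)  [via R1]
    reach(a,g)  [via R0]
      knows(a,g)  [fact]
    reach(g,h)  [via R0]
      knows(g,h)  [fact]
  reach(h,i)  [via R1]
    reach(h,c)  [via R0]
      knows(h,c)  [fact]
    reach(c,i)  [via R0]
      knows(c,i)  [fact]

round 1: derive reach(a,g) via R0 from knows(a,g)
round 1: derive reach(c,i) via R0 from knows(c,i)
round 1: derive reach(d,h) via R0 from knows(d,h)
round 1: derive reach(g,d) via R0 from knows(g,d)
round 1: derive reach(g,h) via R0 from knows(g,h)
round 1: derive reach(h,c) via R0 from knows(h,c)
round 1: derive reach(i,c) via R0 from knows(i,c)
round 2: derive reach(a,d) via R1 from reach(a,g), reach(g,d)
round 2: derive reach(a,h) via R1 from reach(a,g), reach(g,h)
round 2: derive reach(c,c) via R1 from reach(c,i), reach(i,c)
round 2: derive reach(d,c) via R1 from reach(d,h), reach(h,c)
round 2: derive reach(g,c) via R1 from reach(g,h), reach(h,c)
round 2: derive reach(h,i) via R1 from reach(h,c), reach(c,i)
round 2: derive reach(i,i) via R1 from reach(i,c), reach(c,i)
round 3: derive reach(a,c) via R1 from reach(a,d), reach(d,c)
round 3: derive reach(a,i) via R1 from reach(a,h), reach(h,i)
round 3: derive reach(d,i) via R1 from reach(d,c), reach(c,i)
round 3: derive reach(g,i) via R1 from reach(g,c), reach(c,i)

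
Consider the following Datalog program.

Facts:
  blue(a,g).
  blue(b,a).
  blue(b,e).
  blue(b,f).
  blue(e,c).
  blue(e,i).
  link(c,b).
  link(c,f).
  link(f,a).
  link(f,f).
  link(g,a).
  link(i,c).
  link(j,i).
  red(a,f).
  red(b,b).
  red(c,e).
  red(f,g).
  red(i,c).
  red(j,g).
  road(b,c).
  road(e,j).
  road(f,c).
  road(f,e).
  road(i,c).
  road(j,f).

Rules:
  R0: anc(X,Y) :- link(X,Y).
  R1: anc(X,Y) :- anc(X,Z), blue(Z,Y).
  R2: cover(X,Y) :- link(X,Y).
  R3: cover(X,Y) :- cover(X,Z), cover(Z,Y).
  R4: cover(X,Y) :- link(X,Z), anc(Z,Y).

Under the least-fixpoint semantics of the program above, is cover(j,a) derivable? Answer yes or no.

yes

round 1: derive anc(c,b) via R0 from link(c,b)
round 1: derive anc(c,f) via R0 from link(c,f)
round 1: derive anc(f,a) via R0 from link(f,a)
round 1: derive anc(f,f) via R0 from link(f,f)
round 1: derive anc(g,a) via R0 from link(g,a)
round 1: derive anc(i,c) via R0 from link(i,c)
round 1: derive anc(j,i) via R0 from link(j,i)
round 1: derive cover(c,b) via R2 from link(c,b)
round 1: derive cover(c,f) via R2 from link(c,f)
round 1: derive cover(f,a) via R2 from link(f,a)
round 1: derive cover(f,f) via R2 from link(f,f)
round 1: derive cover(g,a) via R2 from link(g,a)
round 1: derive cover(i,c) via R2 from link(i,c)
round 1: derive cover(j,i) via R2 from link(j,i)
round 2: derive anc(c,a) via R1 from anc(c,b), blue(b,a)
round 2: derive anc(c,e) via R1 from anc(c,b), blue(b,e)
round 2: derive anc(f,g) via R1 from anc(f,a), blue(a,g)
round 2: derive anc(g,g) via R1 from anc(g,a), blue(a,g)
round 2: derive cover(c,a) via R3 from cover(c,f), cover(f,a)
round 2: derive cover(i,b) via R3 from cover(i,c), cover(c,b)
round 2: derive cover(i,f) via R3 from cover(i,c), cover(c,f)
round 2: derive cover(j,c) via R3 from cover(j,i), cover(i,c)
round 3: derive anc(c,c) via R1 from anc(c,e), blue(e,c)
round 3: derive anc(c,g) via R1 from anc(c,a), blue(a,g)
round 3: derive anc(c,i) via R1 from anc(c,e), blue(e,i)
round 3: derive cover(i,a) via R3 from cover(i,c), cover(c,a)
round 3: derive cover(j,a) via R3 from cover(j,c), cover(c,a)
round 3: derive cover(j,b) via R3 from cover(j,c), cover(c,b)
round 3: derive cover(j,f) via R3 from cover(j,c), cover(c,f)
round 3: derive cover(c,g) via R4 from link(c,f), anc(f,g)
round 3: derive cover(f,g) via R4 from link(f,f), anc(f,g)
round 3: derive cover(i,e) via R4 from link(i,c), anc(c,e)
round 4: derive cover(i,g) via R3 from cover(i,c), cover(c,g)
round 4: derive cover(j,e) via R3 from cover(j,i), cover(i,e)
round 4: derive cover(j,g) via R3 from cover(j,c), cover(c,g)
round 4: derive cover(i,i) via R4 from link(i,c), anc(c,i)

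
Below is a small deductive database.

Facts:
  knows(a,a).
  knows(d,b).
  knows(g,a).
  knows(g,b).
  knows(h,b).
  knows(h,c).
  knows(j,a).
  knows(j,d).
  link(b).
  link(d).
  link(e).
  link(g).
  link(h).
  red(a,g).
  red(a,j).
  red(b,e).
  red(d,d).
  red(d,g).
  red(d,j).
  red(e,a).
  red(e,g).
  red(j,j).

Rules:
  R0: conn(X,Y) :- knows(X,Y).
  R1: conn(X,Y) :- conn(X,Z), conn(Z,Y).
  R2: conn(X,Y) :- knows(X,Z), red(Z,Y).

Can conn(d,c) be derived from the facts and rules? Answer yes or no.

round 1: derive conn(a,a) via R0 from knows(a,a)
round 1: derive conn(d,b) via R0 from knows(d,b)
round 1: derive conn(g,a) via R0 from knows(g,a)
round 1: derive conn(g,b) via R0 from knows(g,b)
round 1: derive conn(h,b) via R0 from knows(h,b)
round 1: derive conn(h,c) via R0 from knows(h,c)
round 1: derive conn(j,a) via R0 from knows(j,a)
round 1: derive conn(j,d) via R0 from knows(j,d)
round 1: derive conn(a,g) via R2 from knows(a,a), red(a,g)
round 1: derive conn(a,j) via R2 from knows(a,a), red(a,j)
round 1: derive conn(d,e) via R2 from knows(d,b), red(b,e)
round 1: derive conn(g,e) via R2 from knows(g,b), red(b,e)
round 1: derive conn(g,g) via R2 from knows(g,a), red(a,g)
round 1: derive conn(g,j) via R2 from knows(g,a), red(a,j)
round 1: derive conn(h,e) via R2 from knows(h,b), red(b,e)
round 1: derive conn(j,g) via R2 from knows(j,a), red(a,g)
round 1: derive conn(j,j) via R2 from knows(j,a), red(a,j)
round 2: derive conn(a,b) via R1 from conn(a,g), conn(g,b)
round 2: derive conn(a,d) via R1 from conn(a,j), conn(j,d)
round 2: derive conn(a,e) via R1 from conn(a,g), conn(g,e)
round 2: derive conn(g,d) via R1 from conn(g,j), conn(j,d)
round 2: derive conn(j,b) via R1 from conn(j,d), conn(d,b)
round 2: derive conn(j,e) via R1 from conn(j,d), conn(d,e)

no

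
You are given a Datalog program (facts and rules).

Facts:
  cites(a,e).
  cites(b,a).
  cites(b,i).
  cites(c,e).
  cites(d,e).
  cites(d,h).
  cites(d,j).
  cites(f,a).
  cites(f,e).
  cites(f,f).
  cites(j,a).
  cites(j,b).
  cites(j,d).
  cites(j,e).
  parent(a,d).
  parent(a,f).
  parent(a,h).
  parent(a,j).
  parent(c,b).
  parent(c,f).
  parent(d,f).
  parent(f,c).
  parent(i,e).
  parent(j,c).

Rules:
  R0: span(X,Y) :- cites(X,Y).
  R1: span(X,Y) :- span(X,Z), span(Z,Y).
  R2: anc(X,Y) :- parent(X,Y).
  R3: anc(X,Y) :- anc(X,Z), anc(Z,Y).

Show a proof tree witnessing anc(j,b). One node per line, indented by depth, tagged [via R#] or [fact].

round 1: derive anc(a,d) via R2 from parent(a,d)
round 1: derive anc(a,f) via R2 from parent(a,f)
round 1: derive anc(a,h) via R2 from parent(a,h)
round 1: derive anc(a,j) via R2 from parent(a,j)
round 1: derive anc(c,b) via R2 from parent(c,b)
round 1: derive anc(c,f) via R2 from parent(c,f)
round 1: derive anc(d,f) via R2 from parent(d,f)
round 1: derive anc(f,c) via R2 from parent(f,c)
round 1: derive anc(i,e) via R2 from parent(i,e)
round 1: derive anc(j,c) via R2 from parent(j,c)
round 2: derive anc(a,c) via R3 from anc(a,f), anc(f,c)
round 2: derive anc(c,c) via R3 from anc(c,f), anc(f,c)
round 2: derive anc(d,c) via R3 from anc(d,f), anc(f,c)
round 2: derive anc(f,b) via R3 from anc(f,c), anc(c,b)
round 2: derive anc(f,f) via R3 from anc(f,c), anc(c,f)
round 2: derive anc(j,b) via R3 from anc(j,c), anc(c,b)
round 2: derive anc(j,f) via R3 from anc(j,c), anc(c,f)
round 3: derive anc(a,b) via R3 from anc(a,c), anc(c,b)
round 3: derive anc(d,b) via R3 from anc(d,c), anc(c,b)

anc(j,b)  [via R3]
  anc(j,c)  [via R2]
    parent(j,c)  [fact]
  anc(c,b)  [via R2]
    parent(c,b)  [fact]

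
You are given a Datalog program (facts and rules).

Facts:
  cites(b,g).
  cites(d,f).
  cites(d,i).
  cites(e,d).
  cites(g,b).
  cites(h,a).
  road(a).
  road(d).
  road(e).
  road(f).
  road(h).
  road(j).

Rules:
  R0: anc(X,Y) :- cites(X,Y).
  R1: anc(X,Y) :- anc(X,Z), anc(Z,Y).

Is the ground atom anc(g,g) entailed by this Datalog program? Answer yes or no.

round 1: derive anc(b,g) via R0 from cites(b,g)
round 1: derive anc(d,f) via R0 from cites(d,f)
round 1: derive anc(d,i) via R0 from cites(d,i)
round 1: derive anc(e,d) via R0 from cites(e,d)
round 1: derive anc(g,b) via R0 from cites(g,b)
round 1: derive anc(h,a) via R0 from cites(h,a)
round 2: derive anc(b,b) via R1 from anc(b,g), anc(g,b)
round 2: derive anc(e,f) via R1 from anc(e,d), anc(d,f)
round 2: derive anc(e,i) via R1 from anc(e,d), anc(d,i)
round 2: derive anc(g,g) via R1 from anc(g,b), anc(b,g)

yes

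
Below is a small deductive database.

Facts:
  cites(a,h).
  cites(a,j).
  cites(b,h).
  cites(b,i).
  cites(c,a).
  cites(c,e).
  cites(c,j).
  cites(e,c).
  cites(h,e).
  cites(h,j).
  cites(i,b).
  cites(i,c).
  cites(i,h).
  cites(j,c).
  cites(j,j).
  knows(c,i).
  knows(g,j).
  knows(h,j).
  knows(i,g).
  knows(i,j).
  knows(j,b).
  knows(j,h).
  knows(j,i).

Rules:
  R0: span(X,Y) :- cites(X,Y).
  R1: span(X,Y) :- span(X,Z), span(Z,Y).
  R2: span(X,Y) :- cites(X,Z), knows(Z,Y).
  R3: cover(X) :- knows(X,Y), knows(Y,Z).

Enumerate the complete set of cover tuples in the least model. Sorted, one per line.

round 1: derive cover(c) via R3 from knows(c,i), knows(i,g)
round 1: derive cover(g) via R3 from knows(g,j), knows(j,b)
round 1: derive cover(h) via R3 from knows(h,j), knows(j,b)
round 1: derive cover(i) via R3 from knows(i,g), knows(g,j)
round 1: derive cover(j) via R3 from knows(j,h), knows(h,j)

cover(c)
cover(g)
cover(h)
cover(i)
cover(j)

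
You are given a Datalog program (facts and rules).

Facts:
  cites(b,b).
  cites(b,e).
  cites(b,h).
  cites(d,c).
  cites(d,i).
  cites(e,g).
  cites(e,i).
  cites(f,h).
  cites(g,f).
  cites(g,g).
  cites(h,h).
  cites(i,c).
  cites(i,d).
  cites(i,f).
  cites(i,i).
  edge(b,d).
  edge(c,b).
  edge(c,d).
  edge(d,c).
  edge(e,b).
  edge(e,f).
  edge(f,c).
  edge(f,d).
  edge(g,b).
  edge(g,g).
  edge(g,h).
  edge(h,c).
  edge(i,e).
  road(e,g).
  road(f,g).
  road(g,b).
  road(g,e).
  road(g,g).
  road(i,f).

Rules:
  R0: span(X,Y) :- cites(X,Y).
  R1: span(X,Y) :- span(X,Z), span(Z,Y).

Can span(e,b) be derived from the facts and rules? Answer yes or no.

round 1: derive span(b,b) via R0 from cites(b,b)
round 1: derive span(b,e) via R0 from cites(b,e)
round 1: derive span(b,h) via R0 from cites(b,h)
round 1: derive span(d,c) via R0 from cites(d,c)
round 1: derive span(d,i) via R0 from cites(d,i)
round 1: derive span(e,g) via R0 from cites(e,g)
round 1: derive span(e,i) via R0 from cites(e,i)
round 1: derive span(f,h) via R0 from cites(f,h)
round 1: derive span(g,f) via R0 from cites(g,f)
round 1: derive span(g,g) via R0 from cites(g,g)
round 1: derive span(h,h) via R0 from cites(h,h)
round 1: derive span(i,c) via R0 from cites(i,c)
round 1: derive span(i,d) via R0 from cites(i,d)
round 1: derive span(i,f) via R0 from cites(i,f)
round 1: derive span(i,i) via R0 from cites(i,i)
round 2: derive span(b,g) via R1 from span(b,e), span(e,g)
round 2: derive span(b,i) via R1 from span(b,e), span(e,i)
round 2: derive span(d,d) via R1 from span(d,i), span(i,d)
round 2: derive span(d,f) via R1 from span(d,i), span(i,f)
round 2: derive span(e,c) via R1 from span(e,i), span(i,c)
round 2: derive span(e,d) via R1 from span(e,i), span(i,d)
round 2: derive span(e,f) via R1 from span(e,g), span(g,f)
round 2: derive span(g,h) via R1 from span(g,f), span(f,h)
round 2: derive span(i,h) via R1 from span(i,f), span(f,h)
round 3: derive span(b,c) via R1 from span(b,e), span(e,c)
round 3: derive span(b,d) via R1 from span(b,e), span(e,d)
round 3: derive span(b,f) via R1 from span(b,e), span(e,f)
round 3: derive span(d,h) via R1 from span(d,f), span(f,h)
round 3: derive span(e,h) via R1 from span(e,f), span(f,h)

no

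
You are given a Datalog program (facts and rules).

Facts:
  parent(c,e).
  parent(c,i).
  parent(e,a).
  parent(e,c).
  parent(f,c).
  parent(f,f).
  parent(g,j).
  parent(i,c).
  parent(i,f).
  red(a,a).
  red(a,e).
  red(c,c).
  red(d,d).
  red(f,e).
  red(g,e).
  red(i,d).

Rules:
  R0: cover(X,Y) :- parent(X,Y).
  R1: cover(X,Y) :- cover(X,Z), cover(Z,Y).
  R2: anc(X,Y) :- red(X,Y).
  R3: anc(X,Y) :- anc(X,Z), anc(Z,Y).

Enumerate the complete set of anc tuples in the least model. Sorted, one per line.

anc(a,a)
anc(a,e)
anc(c,c)
anc(d,d)
anc(f,e)
anc(g,e)
anc(i,d)

round 1: derive anc(a,a) via R2 from red(a,a)
round 1: derive anc(a,e) via R2 from red(a,e)
round 1: derive anc(c,c) via R2 from red(c,c)
round 1: derive anc(d,d) via R2 from red(d,d)
round 1: derive anc(f,e) via R2 from red(f,e)
round 1: derive anc(g,e) via R2 from red(g,e)
round 1: derive anc(i,d) via R2 from red(i,d)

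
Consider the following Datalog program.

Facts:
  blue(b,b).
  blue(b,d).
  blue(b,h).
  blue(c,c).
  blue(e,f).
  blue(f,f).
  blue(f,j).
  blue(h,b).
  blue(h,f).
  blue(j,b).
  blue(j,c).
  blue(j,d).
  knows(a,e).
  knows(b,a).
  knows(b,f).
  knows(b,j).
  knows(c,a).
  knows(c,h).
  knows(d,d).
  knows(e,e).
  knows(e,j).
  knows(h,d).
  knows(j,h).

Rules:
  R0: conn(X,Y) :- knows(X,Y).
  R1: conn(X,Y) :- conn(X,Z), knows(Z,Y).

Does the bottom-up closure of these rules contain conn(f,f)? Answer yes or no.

round 1: derive conn(a,e) via R0 from knows(a,e)
round 1: derive conn(b,a) via R0 from knows(b,a)
round 1: derive conn(b,f) via R0 from knows(b,f)
round 1: derive conn(b,j) via R0 from knows(b,j)
round 1: derive conn(c,a) via R0 from knows(c,a)
round 1: derive conn(c,h) via R0 from knows(c,h)
round 1: derive conn(d,d) via R0 from knows(d,d)
round 1: derive conn(e,e) via R0 from knows(e,e)
round 1: derive conn(e,j) via R0 from knows(e,j)
round 1: derive conn(h,d) via R0 from knows(h,d)
round 1: derive conn(j,h) via R0 from knows(j,h)
round 2: derive conn(a,j) via R1 from conn(a,e), knows(e,j)
round 2: derive conn(b,e) via R1 from conn(b,a), knows(a,e)
round 2: derive conn(b,h) via R1 from conn(b,j), knows(j,h)
round 2: derive conn(c,d) via R1 from conn(c,h), knows(h,d)
round 2: derive conn(c,e) via R1 from conn(c,a), knows(a,e)
round 2: derive conn(e,h) via R1 from conn(e,j), knows(j,h)
round 2: derive conn(j,d) via R1 from conn(j,h), knows(h,d)
round 3: derive conn(a,h) via R1 from conn(a,j), knows(j,h)
round 3: derive conn(b,d) via R1 from conn(b,h), knows(h,d)
round 3: derive conn(c,j) via R1 from conn(c,e), knows(e,j)
round 3: derive conn(e,d) via R1 from conn(e,h), knows(h,d)
round 4: derive conn(a,d) via R1 from conn(a,h), knows(h,d)

no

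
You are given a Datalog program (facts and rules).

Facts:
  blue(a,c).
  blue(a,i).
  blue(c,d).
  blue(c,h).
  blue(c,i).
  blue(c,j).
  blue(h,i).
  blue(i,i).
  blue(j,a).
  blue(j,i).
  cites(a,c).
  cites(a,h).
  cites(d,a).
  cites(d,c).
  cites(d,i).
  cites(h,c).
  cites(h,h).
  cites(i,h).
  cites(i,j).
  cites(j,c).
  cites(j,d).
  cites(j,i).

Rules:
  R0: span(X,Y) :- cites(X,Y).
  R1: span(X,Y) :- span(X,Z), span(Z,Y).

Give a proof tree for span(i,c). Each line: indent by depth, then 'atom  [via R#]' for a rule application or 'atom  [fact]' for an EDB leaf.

round 1: derive span(a,c) via R0 from cites(a,c)
round 1: derive span(a,h) via R0 from cites(a,h)
round 1: derive span(d,a) via R0 from cites(d,a)
round 1: derive span(d,c) via R0 from cites(d,c)
round 1: derive span(d,i) via R0 from cites(d,i)
round 1: derive span(h,c) via R0 from cites(h,c)
round 1: derive span(h,h) via R0 from cites(h,h)
round 1: derive span(i,h) via R0 from cites(i,h)
round 1: derive span(i,j) via R0 from cites(i,j)
round 1: derive span(j,c) via R0 from cites(j,c)
round 1: derive span(j,d) via R0 from cites(j,d)
round 1: derive span(j,i) via R0 from cites(j,i)
round 2: derive span(d,h) via R1 from span(d,a), span(a,h)
round 2: derive span(d,j) via R1 from span(d,i), span(i,j)
round 2: derive span(i,c) via R1 from span(i,h), span(h,c)
round 2: derive span(i,d) via R1 from span(i,j), span(j,d)
round 2: derive span(i,i) via R1 from span(i,j), span(j,i)
round 2: derive span(j,a) via R1 from span(j,d), span(d,a)
round 2: derive span(j,h) via R1 from span(j,i), span(i,h)
round 2: derive span(j,j) via R1 from span(j,i), span(i,j)
round 3: derive span(d,d) via R1 from span(d,i), span(i,d)
round 3: derive span(i,a) via R1 from span(i,d), span(d,a)

span(i,c)  [via R1]
  span(i,h)  [via R0]
    cites(i,h)  [fact]
  span(h,c)  [via R0]
    cites(h,c)  [fact]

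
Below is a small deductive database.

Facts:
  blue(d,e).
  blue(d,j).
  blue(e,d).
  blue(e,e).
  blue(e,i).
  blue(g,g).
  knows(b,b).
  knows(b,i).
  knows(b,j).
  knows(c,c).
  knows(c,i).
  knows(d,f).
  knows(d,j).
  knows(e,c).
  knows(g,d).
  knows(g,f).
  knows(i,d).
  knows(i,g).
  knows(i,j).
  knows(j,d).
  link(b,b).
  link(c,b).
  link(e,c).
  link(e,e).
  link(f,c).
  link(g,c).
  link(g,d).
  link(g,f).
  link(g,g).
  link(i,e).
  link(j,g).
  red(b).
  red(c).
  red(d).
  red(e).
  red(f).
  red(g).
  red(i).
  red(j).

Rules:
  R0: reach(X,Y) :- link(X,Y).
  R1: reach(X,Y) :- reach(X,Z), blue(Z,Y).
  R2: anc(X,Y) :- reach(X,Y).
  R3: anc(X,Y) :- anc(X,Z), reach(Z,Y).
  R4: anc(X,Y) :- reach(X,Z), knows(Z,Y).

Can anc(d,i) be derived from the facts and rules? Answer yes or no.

no

round 1: derive reach(b,b) via R0 from link(b,b)
round 1: derive reach(c,b) via R0 from link(c,b)
round 1: derive reach(e,c) via R0 from link(e,c)
round 1: derive reach(e,e) via R0 from link(e,e)
round 1: derive reach(f,c) via R0 from link(f,c)
round 1: derive reach(g,c) via R0 from link(g,c)
round 1: derive reach(g,d) via R0 from link(g,d)
round 1: derive reach(g,f) via R0 from link(g,f)
round 1: derive reach(g,g) via R0 from link(g,g)
round 1: derive reach(i,e) via R0 from link(i,e)
round 1: derive reach(j,g) via R0 from link(j,g)
round 2: derive reach(e,d) via R1 from reach(e,e), blue(e,d)
round 2: derive reach(e,i) via R1 from reach(e,e), blue(e,i)
round 2: derive reach(g,e) via R1 from reach(g,d), blue(d,e)
round 2: derive reach(g,j) via R1 from reach(g,d), blue(d,j)
round 2: derive reach(i,d) via R1 from reach(i,e), blue(e,d)
round 2: derive reach(i,i) via R1 from reach(i,e), blue(e,i)
round 2: derive anc(b,b) via R2 from reach(b,b)
round 2: derive anc(c,b) via R2 from reach(c,b)
round 2: derive anc(e,c) via R2 from reach(e,c)
round 2: derive anc(e,e) via R2 from reach(e,e)
round 2: derive anc(f,c) via R2 from reach(f,c)
round 2: derive anc(g,c) via R2 from reach(g,c)
round 2: derive anc(g,d) via R2 from reach(g,d)
round 2: derive anc(g,f) via R2 from reach(g,f)
round 2: derive anc(g,g) via R2 from reach(g,g)
round 2: derive anc(i,e) via R2 from reach(i,e)
round 2: derive anc(j,g) via R2 from reach(j,g)
round 2: derive anc(b,i) via R4 from reach(b,b), knows(b,i)
round 2: derive anc(b,j) via R4 from reach(b,b), knows(b,j)
round 2: derive anc(c,i) via R4 from reach(c,b), knows(b,i)
round 2: derive anc(c,j) via R4 from reach(c,b), knows(b,j)
round 2: derive anc(e,i) via R4 from reach(e,c), knows(c,i)
round 2: derive anc(f,i) via R4 from reach(f,c), knows(c,i)
round 2: derive anc(g,i) via R4 from reach(g,c), knows(c,i)
round 2: derive anc(g,j) via R4 from reach(g,d), knows(d,j)
round 2: derive anc(i,c) via R4 from reach(i,e), knows(e,c)
round 2: derive anc(j,d) via R4 from reach(j,g), knows(g,d)
round 2: derive anc(j,f) via R4 from reach(j,g), knows(g,f)
round 3: derive reach(e,j) via R1 from reach(e,d), blue(d,j)
round 3: derive reach(g,i) via R1 from reach(g,e), blue(e,i)
round 3: derive reach(i,j) via R1 from reach(i,d), blue(d,j)
round 3: derive anc(e,d) via R2 from reach(e,d)
round 3: derive anc(g,e) via R2 from reach(g,e)
round 3: derive anc(i,d) via R2 from reach(i,d)
round 3: derive anc(i,i) via R2 from reach(i,i)
round 3: derive anc(b,d) via R3 from anc(b,i), reach(i,d)
round 3: derive anc(b,e) via R3 from anc(b,i), reach(i,e)
round 3: derive anc(b,g) via R3 from anc(b,j), reach(j,g)
round 3: derive anc(c,d) via R3 from anc(c,i), reach(i,d)
round 3: derive anc(c,e) via R3 from anc(c,i), reach(i,e)
round 3: derive anc(c,g) via R3 from anc(c,j), reach(j,g)
round 3: derive anc(e,b) via R3 from anc(e,c), reach(c,b)
round 3: derive anc(f,b) via R3 from anc(f,c), reach(c,b)
round 3: derive anc(f,d) via R3 from anc(f,i), reach(i,d)
round 3: derive anc(f,e) via R3 from anc(f,i), reach(i,e)
round 3: derive anc(g,b) via R3 from anc(g,c), reach(c,b)
round 3: derive anc(i,b) via R3 from anc(i,c), reach(c,b)
round 3: derive anc(j,c) via R3 from anc(j,f), reach(f,c)
round 3: derive anc(j,e) via R3 from anc(j,g), reach(g,e)
round 3: derive anc(j,j) via R3 from anc(j,g), reach(g,j)
round 3: derive anc(e,f) via R4 from reach(e,d), knows(d,f)
round 3: derive anc(e,g) via R4 from reach(e,i), knows(i,g)
round 3: derive anc(e,j) via R4 from reach(e,d), knows(d,j)
round 3: derive anc(i,f) via R4 from reach(i,d), knows(d,f)
round 3: derive anc(i,g) via R4 from reach(i,i), knows(i,g)
round 3: derive anc(i,j) via R4 from reach(i,d), knows(d,j)
round 4: derive anc(b,c) via R3 from anc(b,e), reach(e,c)
round 4: derive anc(b,f) via R3 from anc(b,g), reach(g,f)
round 4: derive anc(c,c) via R3 from anc(c,e), reach(e,c)
round 4: derive anc(c,f) via R3 from anc(c,g), reach(g,f)
round 4: derive anc(f,j) via R3 from anc(f,e), reach(e,j)
round 4: derive anc(j,b) via R3 from anc(j,c), reach(c,b)
round 4: derive anc(j,i) via R3 from anc(j,e), reach(e,i)
round 5: derive anc(f,g) via R3 from anc(f,j), reach(j,g)
round 6: derive anc(f,f) via R3 from anc(f,g), reach(g,f)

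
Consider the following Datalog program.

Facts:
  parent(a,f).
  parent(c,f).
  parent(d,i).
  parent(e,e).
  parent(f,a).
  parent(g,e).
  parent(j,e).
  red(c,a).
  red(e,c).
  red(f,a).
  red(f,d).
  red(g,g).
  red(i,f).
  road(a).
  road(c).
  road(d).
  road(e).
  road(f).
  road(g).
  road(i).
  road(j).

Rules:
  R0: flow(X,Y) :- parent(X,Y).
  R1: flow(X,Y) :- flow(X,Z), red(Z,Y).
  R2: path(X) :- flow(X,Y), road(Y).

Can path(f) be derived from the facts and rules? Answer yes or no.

round 1: derive flow(a,f) via R0 from parent(a,f)
round 1: derive flow(c,f) via R0 from parent(c,f)
round 1: derive flow(d,i) via R0 from parent(d,i)
round 1: derive flow(e,e) via R0 from parent(e,e)
round 1: derive flow(f,a) via R0 from parent(f,a)
round 1: derive flow(g,e) via R0 from parent(g,e)
round 1: derive flow(j,e) via R0 from parent(j,e)
round 2: derive flow(a,a) via R1 from flow(a,f), red(f,a)
round 2: derive flow(a,d) via R1 from flow(a,f), red(f,d)
round 2: derive flow(c,a) via R1 from flow(c,f), red(f,a)
round 2: derive flow(c,d) via R1 from flow(c,f), red(f,d)
round 2: derive flow(d,f) via R1 from flow(d,i), red(i,f)
round 2: derive flow(e,c) via R1 from flow(e,e), red(e,c)
round 2: derive flow(g,c) via R1 from flow(g,e), red(e,c)
round 2: derive flow(j,c) via R1 from flow(j,e), red(e,c)
round 2: derive path(a) via R2 from flow(a,f), road(f)
round 2: derive path(c) via R2 from flow(c,f), road(f)
round 2: derive path(d) via R2 from flow(d,i), road(i)
round 2: derive path(e) via R2 from flow(e,e), road(e)
round 2: derive path(f) via R2 from flow(f,a), road(a)
round 2: derive path(g) via R2 from flow(g,e), road(e)
round 2: derive path(j) via R2 from flow(j,e), road(e)
round 3: derive flow(d,a) via R1 from flow(d,f), red(f,a)
round 3: derive flow(d,d) via R1 from flow(d,f), red(f,d)
round 3: derive flow(e,a) via R1 from flow(e,c), red(c,a)
round 3: derive flow(g,a) via R1 from flow(g,c), red(c,a)
round 3: derive flow(j,a) via R1 from flow(j,c), red(c,a)

yes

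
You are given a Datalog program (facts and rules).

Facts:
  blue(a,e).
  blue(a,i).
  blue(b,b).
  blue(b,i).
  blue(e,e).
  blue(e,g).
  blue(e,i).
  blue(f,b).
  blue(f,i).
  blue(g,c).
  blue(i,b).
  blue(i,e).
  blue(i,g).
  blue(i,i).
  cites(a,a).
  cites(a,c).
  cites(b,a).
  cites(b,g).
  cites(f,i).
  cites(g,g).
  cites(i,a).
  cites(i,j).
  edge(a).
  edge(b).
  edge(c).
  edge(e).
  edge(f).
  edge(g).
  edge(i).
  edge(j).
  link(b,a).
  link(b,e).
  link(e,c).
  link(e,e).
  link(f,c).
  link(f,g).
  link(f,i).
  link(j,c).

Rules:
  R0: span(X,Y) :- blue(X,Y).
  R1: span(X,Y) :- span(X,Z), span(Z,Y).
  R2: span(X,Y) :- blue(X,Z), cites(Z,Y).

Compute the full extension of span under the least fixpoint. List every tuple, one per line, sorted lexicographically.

span(a,a)
span(a,b)
span(a,c)
span(a,e)
span(a,g)
span(a,i)
span(a,j)
span(b,a)
span(b,b)
span(b,c)
span(b,e)
span(b,g)
span(b,i)
span(b,j)
span(e,a)
span(e,b)
span(e,c)
span(e,e)
span(e,g)
span(e,i)
span(e,j)
span(f,a)
span(f,b)
span(f,c)
span(f,e)
span(f,g)
span(f,i)
span(f,j)
span(g,c)
span(i,a)
span(i,b)
span(i,c)
span(i,e)
span(i,g)
span(i,i)
span(i,j)

round 1: derive span(a,e) via R0 from blue(a,e)
round 1: derive span(a,i) via R0 from blue(a,i)
round 1: derive span(b,b) via R0 from blue(b,b)
round 1: derive span(b,i) via R0 from blue(b,i)
round 1: derive span(e,e) via R0 from blue(e,e)
round 1: derive span(e,g) via R0 from blue(e,g)
round 1: derive span(e,i) via R0 from blue(e,i)
round 1: derive span(f,b) via R0 from blue(f,b)
round 1: derive span(f,i) via R0 from blue(f,i)
round 1: derive span(g,c) via R0 from blue(g,c)
round 1: derive span(i,b) via R0 from blue(i,b)
round 1: derive span(i,e) via R0 from blue(i,e)
round 1: derive span(i,g) via R0 from blue(i,g)
round 1: derive span(i,i) via R0 from blue(i,i)
round 1: derive span(a,a) via R2 from blue(a,i), cites(i,a)
round 1: derive span(a,j) via R2 from blue(a,i), cites(i,j)
round 1: derive span(b,a) via R2 from blue(b,b), cites(b,a)
round 1: derive span(b,g) via R2 from blue(b,b), cites(b,g)
round 1: derive span(b,j) via R2 from blue(b,i), cites(i,j)
round 1: derive span(e,a) via R2 from blue(e,i), cites(i,a)
round 1: derive span(e,j) via R2 from blue(e,i), cites(i,j)
round 1: derive span(f,a) via R2 from blue(f,b), cites(b,a)
round 1: derive span(f,g) via R2 from blue(f,b), cites(b,g)
round 1: derive span(f,j) via R2 from blue(f,i), cites(i,j)
round 1: derive span(i,a) via R2 from blue(i,b), cites(b,a)
round 1: derive span(i,j) via R2 from blue(i,i), cites(i,j)
round 2: derive span(a,b) via R1 from span(a,i), span(i,b)
round 2: derive span(a,g) via R1 from span(a,e), span(e,g)
round 2: derive span(b,c) via R1 from span(b,g), span(g,c)
round 2: derive span(b,e) via R1 from span(b,a), span(a,e)
round 2: derive span(e,b) via R1 from span(e,i), span(i,b)
round 2: derive span(e,c) via R1 from span(e,g), span(g,c)
round 2: derive span(f,c) via R1 from span(f,g), span(g,c)
round 2: derive span(f,e) via R1 from span(f,a), span(a,e)
round 2: derive span(i,c) via R1 from span(i,g), span(g,c)
round 3: derive span(a,c) via R1 from span(a,b), span(b,c)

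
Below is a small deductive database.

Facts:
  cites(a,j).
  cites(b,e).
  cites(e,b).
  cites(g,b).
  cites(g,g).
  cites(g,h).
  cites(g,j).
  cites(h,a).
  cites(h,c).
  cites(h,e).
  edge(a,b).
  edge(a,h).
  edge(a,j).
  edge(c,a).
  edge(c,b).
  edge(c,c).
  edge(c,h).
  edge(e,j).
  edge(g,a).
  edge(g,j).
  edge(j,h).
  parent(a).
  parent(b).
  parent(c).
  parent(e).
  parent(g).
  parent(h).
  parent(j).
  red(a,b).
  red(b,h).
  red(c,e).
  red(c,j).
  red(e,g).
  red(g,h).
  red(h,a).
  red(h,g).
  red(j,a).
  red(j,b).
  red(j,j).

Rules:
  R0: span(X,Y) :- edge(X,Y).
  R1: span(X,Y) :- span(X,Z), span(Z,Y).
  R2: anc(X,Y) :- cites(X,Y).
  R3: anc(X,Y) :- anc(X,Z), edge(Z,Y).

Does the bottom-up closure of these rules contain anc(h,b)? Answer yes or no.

round 1: derive anc(a,j) via R2 from cites(a,j)
round 1: derive anc(b,e) via R2 from cites(b,e)
round 1: derive anc(e,b) via R2 from cites(e,b)
round 1: derive anc(g,b) via R2 from cites(g,b)
round 1: derive anc(g,g) via R2 from cites(g,g)
round 1: derive anc(g,h) via R2 from cites(g,h)
round 1: derive anc(g,j) via R2 from cites(g,j)
round 1: derive anc(h,a) via R2 from cites(h,a)
round 1: derive anc(h,c) via R2 from cites(h,c)
round 1: derive anc(h,e) via R2 from cites(h,e)
round 2: derive anc(a,h) via R3 from anc(a,j), edge(j,h)
round 2: derive anc(b,j) via R3 from anc(b,e), edge(e,j)
round 2: derive anc(g,a) via R3 from anc(g,g), edge(g,a)
round 2: derive anc(h,b) via R3 from anc(h,a), edge(a,b)
round 2: derive anc(h,h) via R3 from anc(h,a), edge(a,h)
round 2: derive anc(h,j) via R3 from anc(h,a), edge(a,j)
round 3: derive anc(b,h) via R3 from anc(b,j), edge(j,h)

yes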